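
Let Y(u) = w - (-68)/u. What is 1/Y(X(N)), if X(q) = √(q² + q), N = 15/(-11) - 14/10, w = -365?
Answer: -134539/48757045 - 187*√3686/48757045 ≈ -0.0029922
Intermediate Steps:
N = -152/55 (N = 15*(-1/11) - 14*⅒ = -15/11 - 7/5 = -152/55 ≈ -2.7636)
X(q) = √(q + q²)
Y(u) = -365 + 68/u (Y(u) = -365 - (-68)/u = -365 + 68/u)
1/Y(X(N)) = 1/(-365 + 68/(√(-152*(1 - 152/55)/55))) = 1/(-365 + 68/(√(-152/55*(-97/55)))) = 1/(-365 + 68/(√(14744/3025))) = 1/(-365 + 68/((2*√3686/55))) = 1/(-365 + 68*(55*√3686/7372)) = 1/(-365 + 935*√3686/1843)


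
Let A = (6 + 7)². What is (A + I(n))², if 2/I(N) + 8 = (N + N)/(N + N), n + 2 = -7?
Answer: 1394761/49 ≈ 28465.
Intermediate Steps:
n = -9 (n = -2 - 7 = -9)
A = 169 (A = 13² = 169)
I(N) = -2/7 (I(N) = 2/(-8 + (N + N)/(N + N)) = 2/(-8 + (2*N)/((2*N))) = 2/(-8 + (2*N)*(1/(2*N))) = 2/(-8 + 1) = 2/(-7) = 2*(-⅐) = -2/7)
(A + I(n))² = (169 - 2/7)² = (1181/7)² = 1394761/49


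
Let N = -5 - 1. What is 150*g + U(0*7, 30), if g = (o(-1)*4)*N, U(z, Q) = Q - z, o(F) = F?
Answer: 3630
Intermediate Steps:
N = -6
g = 24 (g = -1*4*(-6) = -4*(-6) = 24)
150*g + U(0*7, 30) = 150*24 + (30 - 0*7) = 3600 + (30 - 1*0) = 3600 + (30 + 0) = 3600 + 30 = 3630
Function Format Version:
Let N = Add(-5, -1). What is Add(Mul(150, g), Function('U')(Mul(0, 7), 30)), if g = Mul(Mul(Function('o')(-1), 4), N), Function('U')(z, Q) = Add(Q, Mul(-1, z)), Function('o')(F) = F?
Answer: 3630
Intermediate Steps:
N = -6
g = 24 (g = Mul(Mul(-1, 4), -6) = Mul(-4, -6) = 24)
Add(Mul(150, g), Function('U')(Mul(0, 7), 30)) = Add(Mul(150, 24), Add(30, Mul(-1, Mul(0, 7)))) = Add(3600, Add(30, Mul(-1, 0))) = Add(3600, Add(30, 0)) = Add(3600, 30) = 3630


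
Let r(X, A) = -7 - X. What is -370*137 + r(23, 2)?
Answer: -50720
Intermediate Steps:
-370*137 + r(23, 2) = -370*137 + (-7 - 1*23) = -50690 + (-7 - 23) = -50690 - 30 = -50720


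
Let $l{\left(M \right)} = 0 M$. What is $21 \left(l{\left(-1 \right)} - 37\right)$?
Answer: $-777$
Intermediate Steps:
$l{\left(M \right)} = 0$
$21 \left(l{\left(-1 \right)} - 37\right) = 21 \left(0 - 37\right) = 21 \left(-37\right) = -777$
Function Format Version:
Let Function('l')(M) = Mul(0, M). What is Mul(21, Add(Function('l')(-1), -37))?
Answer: -777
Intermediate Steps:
Function('l')(M) = 0
Mul(21, Add(Function('l')(-1), -37)) = Mul(21, Add(0, -37)) = Mul(21, -37) = -777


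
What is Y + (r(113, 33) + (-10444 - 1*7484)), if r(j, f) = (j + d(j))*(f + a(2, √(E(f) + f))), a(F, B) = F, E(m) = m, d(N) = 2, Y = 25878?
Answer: 11975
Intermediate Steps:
r(j, f) = (2 + f)*(2 + j) (r(j, f) = (j + 2)*(f + 2) = (2 + j)*(2 + f) = (2 + f)*(2 + j))
Y + (r(113, 33) + (-10444 - 1*7484)) = 25878 + ((4 + 2*33 + 2*113 + 33*113) + (-10444 - 1*7484)) = 25878 + ((4 + 66 + 226 + 3729) + (-10444 - 7484)) = 25878 + (4025 - 17928) = 25878 - 13903 = 11975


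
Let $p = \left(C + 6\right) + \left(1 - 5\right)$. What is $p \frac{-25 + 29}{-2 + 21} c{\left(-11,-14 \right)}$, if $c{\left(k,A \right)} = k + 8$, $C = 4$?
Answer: $- \frac{72}{19} \approx -3.7895$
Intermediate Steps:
$c{\left(k,A \right)} = 8 + k$
$p = 6$ ($p = \left(4 + 6\right) + \left(1 - 5\right) = 10 + \left(1 - 5\right) = 10 - 4 = 6$)
$p \frac{-25 + 29}{-2 + 21} c{\left(-11,-14 \right)} = 6 \frac{-25 + 29}{-2 + 21} \left(8 - 11\right) = 6 \cdot \frac{4}{19} \left(-3\right) = \frac{24}{19} \left(-3\right) = - \frac{72}{19}$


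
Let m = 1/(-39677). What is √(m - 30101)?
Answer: I*√47386930606906/39677 ≈ 173.5*I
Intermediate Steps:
m = -1/39677 ≈ -2.5204e-5
√(m - 30101) = √(-1/39677 - 30101) = √(-1194317378/39677) = I*√47386930606906/39677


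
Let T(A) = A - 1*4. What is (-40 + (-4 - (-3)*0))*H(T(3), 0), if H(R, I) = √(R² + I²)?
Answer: -44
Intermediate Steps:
T(A) = -4 + A (T(A) = A - 4 = -4 + A)
H(R, I) = √(I² + R²)
(-40 + (-4 - (-3)*0))*H(T(3), 0) = (-40 + (-4 - (-3)*0))*√(0² + (-4 + 3)²) = (-40 + (-4 - 1*0))*√(0 + (-1)²) = (-40 + (-4 + 0))*√(0 + 1) = (-40 - 4)*√1 = -44*1 = -44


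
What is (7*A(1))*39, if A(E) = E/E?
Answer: 273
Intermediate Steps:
A(E) = 1
(7*A(1))*39 = (7*1)*39 = 7*39 = 273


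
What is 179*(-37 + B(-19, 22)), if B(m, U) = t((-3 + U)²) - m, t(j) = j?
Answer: 61397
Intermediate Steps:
B(m, U) = (-3 + U)² - m
179*(-37 + B(-19, 22)) = 179*(-37 + ((-3 + 22)² - 1*(-19))) = 179*(-37 + (19² + 19)) = 179*(-37 + (361 + 19)) = 179*(-37 + 380) = 179*343 = 61397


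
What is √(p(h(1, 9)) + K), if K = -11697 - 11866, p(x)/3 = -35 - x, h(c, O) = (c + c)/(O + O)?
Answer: I*√213015/3 ≈ 153.85*I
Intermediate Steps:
h(c, O) = c/O (h(c, O) = (2*c)/((2*O)) = (2*c)*(1/(2*O)) = c/O)
p(x) = -105 - 3*x (p(x) = 3*(-35 - x) = -105 - 3*x)
K = -23563
√(p(h(1, 9)) + K) = √((-105 - 3/9) - 23563) = √((-105 - 3*⅑) - 23563) = √((-105 - ⅓) - 23563) = √(-316/3 - 23563) = √(-71005/3) = I*√213015/3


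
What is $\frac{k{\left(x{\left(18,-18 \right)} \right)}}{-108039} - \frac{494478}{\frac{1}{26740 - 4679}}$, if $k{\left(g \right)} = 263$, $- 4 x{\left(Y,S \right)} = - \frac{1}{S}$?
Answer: $- \frac{1178562787551425}{108039} \approx -1.0909 \cdot 10^{10}$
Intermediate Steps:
$x{\left(Y,S \right)} = \frac{1}{4 S}$ ($x{\left(Y,S \right)} = - \frac{\left(-1\right) \frac{1}{S}}{4} = \frac{1}{4 S}$)
$\frac{k{\left(x{\left(18,-18 \right)} \right)}}{-108039} - \frac{494478}{\frac{1}{26740 - 4679}} = \frac{263}{-108039} - \frac{494478}{\frac{1}{26740 - 4679}} = 263 \left(- \frac{1}{108039}\right) - \frac{494478}{\frac{1}{22061}} = - \frac{263}{108039} - 494478 \frac{1}{\frac{1}{22061}} = - \frac{263}{108039} - 10908679158 = - \frac{1178562787551425}{108039}$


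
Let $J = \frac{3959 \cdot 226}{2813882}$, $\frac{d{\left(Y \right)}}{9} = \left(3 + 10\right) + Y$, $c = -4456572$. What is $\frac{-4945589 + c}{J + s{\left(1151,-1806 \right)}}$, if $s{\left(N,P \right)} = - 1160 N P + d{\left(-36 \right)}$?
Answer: $- \frac{13228285799501}{3392555079291940} \approx -0.0038992$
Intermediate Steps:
$d{\left(Y \right)} = 117 + 9 Y$ ($d{\left(Y \right)} = 9 \left(\left(3 + 10\right) + Y\right) = 9 \left(13 + Y\right) = 117 + 9 Y$)
$J = \frac{447367}{1406941}$ ($J = 894734 \cdot \frac{1}{2813882} = \frac{447367}{1406941} \approx 0.31797$)
$s{\left(N,P \right)} = -207 - 1160 N P$ ($s{\left(N,P \right)} = - 1160 N P + \left(117 + 9 \left(-36\right)\right) = - 1160 N P + \left(117 - 324\right) = - 1160 N P - 207 = -207 - 1160 N P$)
$\frac{-4945589 + c}{J + s{\left(1151,-1806 \right)}} = \frac{-4945589 - 4456572}{\frac{447367}{1406941} - \left(207 + 1335160 \left(-1806\right)\right)} = - \frac{9402161}{\frac{447367}{1406941} + \left(-207 + 2411298960\right)} = - \frac{9402161}{\frac{447367}{1406941} + 2411298753} = - \frac{9402161}{\frac{3392555079291940}{1406941}} = \left(-9402161\right) \frac{1406941}{3392555079291940} = - \frac{13228285799501}{3392555079291940}$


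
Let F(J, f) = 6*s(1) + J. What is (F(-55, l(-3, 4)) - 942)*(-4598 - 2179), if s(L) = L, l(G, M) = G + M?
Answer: 6716007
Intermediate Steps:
F(J, f) = 6 + J (F(J, f) = 6*1 + J = 6 + J)
(F(-55, l(-3, 4)) - 942)*(-4598 - 2179) = ((6 - 55) - 942)*(-4598 - 2179) = (-49 - 942)*(-6777) = -991*(-6777) = 6716007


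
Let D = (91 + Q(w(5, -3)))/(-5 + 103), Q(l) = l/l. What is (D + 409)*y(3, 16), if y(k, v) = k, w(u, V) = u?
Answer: 60261/49 ≈ 1229.8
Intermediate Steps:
Q(l) = 1
D = 46/49 (D = (91 + 1)/(-5 + 103) = 92/98 = 92*(1/98) = 46/49 ≈ 0.93878)
(D + 409)*y(3, 16) = (46/49 + 409)*3 = (20087/49)*3 = 60261/49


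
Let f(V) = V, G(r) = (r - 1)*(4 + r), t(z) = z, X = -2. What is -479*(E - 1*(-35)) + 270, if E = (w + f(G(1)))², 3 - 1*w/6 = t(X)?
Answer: -447595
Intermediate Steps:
G(r) = (-1 + r)*(4 + r)
w = 30 (w = 18 - 6*(-2) = 18 + 12 = 30)
E = 900 (E = (30 + (-4 + 1² + 3*1))² = (30 + (-4 + 1 + 3))² = (30 + 0)² = 30² = 900)
-479*(E - 1*(-35)) + 270 = -479*(900 - 1*(-35)) + 270 = -479*(900 + 35) + 270 = -479*935 + 270 = -447865 + 270 = -447595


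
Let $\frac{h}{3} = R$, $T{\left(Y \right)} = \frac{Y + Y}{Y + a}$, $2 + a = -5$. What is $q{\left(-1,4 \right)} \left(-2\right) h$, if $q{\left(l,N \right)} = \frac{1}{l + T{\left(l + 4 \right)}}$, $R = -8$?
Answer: $- \frac{96}{5} \approx -19.2$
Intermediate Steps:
$a = -7$ ($a = -2 - 5 = -7$)
$T{\left(Y \right)} = \frac{2 Y}{-7 + Y}$ ($T{\left(Y \right)} = \frac{Y + Y}{Y - 7} = \frac{2 Y}{-7 + Y}$)
$q{\left(l,N \right)} = \frac{1}{l + \frac{2 \left(4 + l\right)}{-3 + l}}$ ($q{\left(l,N \right)} = \frac{1}{l + \frac{2 \left(l + 4\right)}{-7 + \left(l + 4\right)}} = \frac{1}{l + \frac{2 \left(4 + l\right)}{-7 + \left(4 + l\right)}} = \frac{1}{l + \frac{2 \left(4 + l\right)}{-3 + l}}$)
$h = -24$ ($h = 3 \left(-8\right) = -24$)
$q{\left(-1,4 \right)} \left(-2\right) h = \frac{-3 - 1}{8 + \left(-1\right)^{2} - -1} \left(-2\right) \left(-24\right) = \frac{1}{8 + 1 + 1} \left(-4\right) \left(-2\right) \left(-24\right) = \frac{1}{10} \left(-4\right) \left(-2\right) \left(-24\right) = \left(- \frac{2}{5}\right) \left(-2\right) \left(-24\right) = \frac{4}{5} \left(-24\right) = - \frac{96}{5}$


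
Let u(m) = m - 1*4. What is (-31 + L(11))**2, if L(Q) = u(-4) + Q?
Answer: 784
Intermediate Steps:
u(m) = -4 + m (u(m) = m - 4 = -4 + m)
L(Q) = -8 + Q (L(Q) = (-4 - 4) + Q = -8 + Q)
(-31 + L(11))**2 = (-31 + (-8 + 11))**2 = (-31 + 3)**2 = (-28)**2 = 784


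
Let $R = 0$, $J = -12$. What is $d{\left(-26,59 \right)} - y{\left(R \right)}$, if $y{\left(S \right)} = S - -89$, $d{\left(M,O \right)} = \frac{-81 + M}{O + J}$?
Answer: $- \frac{4290}{47} \approx -91.277$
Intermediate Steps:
$d{\left(M,O \right)} = \frac{-81 + M}{-12 + O}$ ($d{\left(M,O \right)} = \frac{-81 + M}{O - 12} = \frac{-81 + M}{-12 + O}$)
$y{\left(S \right)} = 89 + S$ ($y{\left(S \right)} = S + 89 = 89 + S$)
$d{\left(-26,59 \right)} - y{\left(R \right)} = \frac{-81 - 26}{-12 + 59} - \left(89 + 0\right) = \frac{1}{47} \left(-107\right) - 89 = - \frac{107}{47} - 89 = - \frac{4290}{47}$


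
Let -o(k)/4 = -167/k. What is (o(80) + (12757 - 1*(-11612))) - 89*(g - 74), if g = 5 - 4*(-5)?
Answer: 574767/20 ≈ 28738.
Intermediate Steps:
g = 25 (g = 5 + 20 = 25)
o(k) = 668/k (o(k) = -(-668)/k = 668/k)
(o(80) + (12757 - 1*(-11612))) - 89*(g - 74) = (668/80 + (12757 - 1*(-11612))) - 89*(25 - 74) = (668*(1/80) + (12757 + 11612)) - 89*(-49) = (167/20 + 24369) + 4361 = 487547/20 + 4361 = 574767/20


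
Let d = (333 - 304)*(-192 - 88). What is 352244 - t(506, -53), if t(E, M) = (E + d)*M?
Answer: -51298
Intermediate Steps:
d = -8120 (d = 29*(-280) = -8120)
t(E, M) = M*(-8120 + E) (t(E, M) = (E - 8120)*M = (-8120 + E)*M = M*(-8120 + E))
352244 - t(506, -53) = 352244 - (-53)*(-8120 + 506) = 352244 - (-53)*(-7614) = 352244 - 1*403542 = 352244 - 403542 = -51298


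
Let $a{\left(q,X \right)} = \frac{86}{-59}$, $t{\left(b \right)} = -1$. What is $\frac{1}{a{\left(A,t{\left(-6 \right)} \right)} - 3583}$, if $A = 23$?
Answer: $- \frac{59}{211483} \approx -0.00027898$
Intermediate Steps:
$a{\left(q,X \right)} = - \frac{86}{59}$ ($a{\left(q,X \right)} = 86 \left(- \frac{1}{59}\right) = - \frac{86}{59}$)
$\frac{1}{a{\left(A,t{\left(-6 \right)} \right)} - 3583} = \frac{1}{- \frac{86}{59} - 3583} = \frac{1}{- \frac{211483}{59}} = - \frac{59}{211483}$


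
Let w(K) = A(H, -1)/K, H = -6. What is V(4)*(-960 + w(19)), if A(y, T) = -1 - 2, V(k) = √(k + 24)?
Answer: -36486*√7/19 ≈ -5080.7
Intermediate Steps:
V(k) = √(24 + k)
A(y, T) = -3
w(K) = -3/K
V(4)*(-960 + w(19)) = √(24 + 4)*(-960 - 3/19) = √28*(-960 - 3*1/19) = (2*√7)*(-960 - 3/19) = (2*√7)*(-18243/19) = -36486*√7/19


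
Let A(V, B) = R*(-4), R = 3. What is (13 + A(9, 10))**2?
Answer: 1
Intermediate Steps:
A(V, B) = -12 (A(V, B) = 3*(-4) = -12)
(13 + A(9, 10))**2 = (13 - 12)**2 = 1**2 = 1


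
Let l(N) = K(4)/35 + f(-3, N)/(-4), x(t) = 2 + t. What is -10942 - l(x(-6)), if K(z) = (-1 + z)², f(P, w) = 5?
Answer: -1531741/140 ≈ -10941.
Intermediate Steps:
l(N) = -139/140 (l(N) = (-1 + 4)²/35 + 5/(-4) = 3²*(1/35) + 5*(-¼) = 9*(1/35) - 5/4 = 9/35 - 5/4 = -139/140)
-10942 - l(x(-6)) = -10942 - 1*(-139/140) = -10942 + 139/140 = -1531741/140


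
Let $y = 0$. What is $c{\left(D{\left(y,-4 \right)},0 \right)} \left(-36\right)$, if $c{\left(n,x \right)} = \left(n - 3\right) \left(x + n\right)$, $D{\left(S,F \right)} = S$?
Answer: $0$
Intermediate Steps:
$c{\left(n,x \right)} = \left(-3 + n\right) \left(n + x\right)$
$c{\left(D{\left(y,-4 \right)},0 \right)} \left(-36\right) = \left(0^{2} - 0 - 0 + 0 \cdot 0\right) \left(-36\right) = \left(0 + 0 + 0 + 0\right) \left(-36\right) = 0 \left(-36\right) = 0$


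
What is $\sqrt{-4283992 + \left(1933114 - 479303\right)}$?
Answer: $i \sqrt{2830181} \approx 1682.3 i$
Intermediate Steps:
$\sqrt{-4283992 + \left(1933114 - 479303\right)} = \sqrt{-4283992 + 1453811} = \sqrt{-2830181} = i \sqrt{2830181}$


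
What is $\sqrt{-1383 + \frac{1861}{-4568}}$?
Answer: $\frac{i \sqrt{7216760510}}{2284} \approx 37.194 i$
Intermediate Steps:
$\sqrt{-1383 + \frac{1861}{-4568}} = \sqrt{-1383 + 1861 \left(- \frac{1}{4568}\right)} = \sqrt{-1383 - \frac{1861}{4568}} = \sqrt{- \frac{6319405}{4568}} = \frac{i \sqrt{7216760510}}{2284}$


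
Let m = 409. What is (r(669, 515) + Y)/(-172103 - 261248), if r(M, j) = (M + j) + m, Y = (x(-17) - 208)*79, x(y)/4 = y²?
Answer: -76485/433351 ≈ -0.17650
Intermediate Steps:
x(y) = 4*y²
Y = 74892 (Y = (4*(-17)² - 208)*79 = (4*289 - 208)*79 = (1156 - 208)*79 = 948*79 = 74892)
r(M, j) = 409 + M + j (r(M, j) = (M + j) + 409 = 409 + M + j)
(r(669, 515) + Y)/(-172103 - 261248) = ((409 + 669 + 515) + 74892)/(-172103 - 261248) = (1593 + 74892)/(-433351) = 76485*(-1/433351) = -76485/433351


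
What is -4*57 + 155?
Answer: -73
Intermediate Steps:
-4*57 + 155 = -228 + 155 = -73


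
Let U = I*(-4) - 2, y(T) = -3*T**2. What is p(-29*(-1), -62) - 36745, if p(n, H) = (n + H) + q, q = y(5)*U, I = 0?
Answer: -36628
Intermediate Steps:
U = -2 (U = 0*(-4) - 2 = 0 - 2 = -2)
q = 150 (q = -3*5**2*(-2) = -3*25*(-2) = -75*(-2) = 150)
p(n, H) = 150 + H + n (p(n, H) = (n + H) + 150 = (H + n) + 150 = 150 + H + n)
p(-29*(-1), -62) - 36745 = (150 - 62 - 29*(-1)) - 36745 = (150 - 62 + 29) - 36745 = 117 - 36745 = -36628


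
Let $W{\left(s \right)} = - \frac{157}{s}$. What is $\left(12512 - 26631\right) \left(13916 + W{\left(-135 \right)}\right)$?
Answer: $- \frac{26527017223}{135} \approx -1.965 \cdot 10^{8}$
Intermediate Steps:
$\left(12512 - 26631\right) \left(13916 + W{\left(-135 \right)}\right) = \left(12512 - 26631\right) \left(13916 - \frac{157}{-135}\right) = - 14119 \left(13916 - - \frac{157}{135}\right) = - 14119 \left(13916 + \frac{157}{135}\right) = \left(-14119\right) \frac{1878817}{135} = - \frac{26527017223}{135}$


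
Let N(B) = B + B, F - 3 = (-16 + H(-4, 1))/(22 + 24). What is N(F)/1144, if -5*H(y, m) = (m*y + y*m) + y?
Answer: 311/65780 ≈ 0.0047279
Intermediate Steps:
H(y, m) = -y/5 - 2*m*y/5 (H(y, m) = -((m*y + y*m) + y)/5 = -((m*y + m*y) + y)/5 = -(2*m*y + y)/5 = -(y + 2*m*y)/5 = -y/5 - 2*m*y/5)
F = 311/115 (F = 3 + (-16 - 1/5*(-4)*(1 + 2*1))/(22 + 24) = 3 + (-16 - 1/5*(-4)*(1 + 2))/46 = 3 + (-16 - 1/5*(-4)*3)*(1/46) = 3 + (-16 + 12/5)*(1/46) = 3 - 68/5*1/46 = 3 - 34/115 = 311/115 ≈ 2.7043)
N(B) = 2*B
N(F)/1144 = (2*(311/115))/1144 = (622/115)*(1/1144) = 311/65780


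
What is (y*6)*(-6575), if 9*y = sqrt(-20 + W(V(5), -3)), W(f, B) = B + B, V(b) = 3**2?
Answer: -13150*I*sqrt(26)/3 ≈ -22351.0*I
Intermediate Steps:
V(b) = 9
W(f, B) = 2*B
y = I*sqrt(26)/9 (y = sqrt(-20 + 2*(-3))/9 = sqrt(-20 - 6)/9 = sqrt(-26)/9 = (I*sqrt(26))/9 = I*sqrt(26)/9 ≈ 0.56656*I)
(y*6)*(-6575) = ((I*sqrt(26)/9)*6)*(-6575) = (2*I*sqrt(26)/3)*(-6575) = -13150*I*sqrt(26)/3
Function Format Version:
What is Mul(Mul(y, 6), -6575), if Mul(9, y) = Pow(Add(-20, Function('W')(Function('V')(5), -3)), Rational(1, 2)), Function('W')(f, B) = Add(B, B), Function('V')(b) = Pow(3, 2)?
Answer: Mul(Rational(-13150, 3), I, Pow(26, Rational(1, 2))) ≈ Mul(-22351., I)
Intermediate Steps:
Function('V')(b) = 9
Function('W')(f, B) = Mul(2, B)
y = Mul(Rational(1, 9), I, Pow(26, Rational(1, 2))) (y = Mul(Rational(1, 9), Pow(Add(-20, Mul(2, -3)), Rational(1, 2))) = Mul(Rational(1, 9), Pow(Add(-20, -6), Rational(1, 2))) = Mul(Rational(1, 9), Pow(-26, Rational(1, 2))) = Mul(Rational(1, 9), Mul(I, Pow(26, Rational(1, 2)))) = Mul(Rational(1, 9), I, Pow(26, Rational(1, 2))) ≈ Mul(0.56656, I))
Mul(Mul(y, 6), -6575) = Mul(Mul(Mul(Rational(1, 9), I, Pow(26, Rational(1, 2))), 6), -6575) = Mul(Mul(Rational(2, 3), I, Pow(26, Rational(1, 2))), -6575) = Mul(Rational(-13150, 3), I, Pow(26, Rational(1, 2)))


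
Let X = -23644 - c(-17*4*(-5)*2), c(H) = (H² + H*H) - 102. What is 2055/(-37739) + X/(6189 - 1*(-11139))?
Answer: -5970847963/108990232 ≈ -54.783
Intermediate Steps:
c(H) = -102 + 2*H² (c(H) = (H² + H²) - 102 = 2*H² - 102 = -102 + 2*H²)
X = -948342 (X = -23644 - (-102 + 2*(-17*4*(-5)*2)²) = -23644 - (-102 + 2*(-(-340)*2)²) = -23644 - (-102 + 2*(-17*(-40))²) = -23644 - (-102 + 2*680²) = -23644 - (-102 + 2*462400) = -23644 - (-102 + 924800) = -23644 - 1*924698 = -23644 - 924698 = -948342)
2055/(-37739) + X/(6189 - 1*(-11139)) = 2055/(-37739) - 948342/(6189 - 1*(-11139)) = 2055*(-1/37739) - 948342/(6189 + 11139) = -2055/37739 - 948342/17328 = -2055/37739 - 948342*1/17328 = -2055/37739 - 158057/2888 = -5970847963/108990232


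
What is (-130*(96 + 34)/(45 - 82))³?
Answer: 4826809000000/50653 ≈ 9.5292e+7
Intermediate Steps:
(-130*(96 + 34)/(45 - 82))³ = (-130/((-37/130)))³ = (-130/((-37*1/130)))³ = (-130/(-37/130))³ = (-130*(-130/37))³ = (16900/37)³ = 4826809000000/50653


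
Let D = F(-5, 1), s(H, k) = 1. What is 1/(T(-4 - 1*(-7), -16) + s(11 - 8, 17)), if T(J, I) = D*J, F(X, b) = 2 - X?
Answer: 1/22 ≈ 0.045455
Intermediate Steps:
D = 7 (D = 2 - 1*(-5) = 2 + 5 = 7)
T(J, I) = 7*J
1/(T(-4 - 1*(-7), -16) + s(11 - 8, 17)) = 1/(7*(-4 - 1*(-7)) + 1) = 1/(7*(-4 + 7) + 1) = 1/(7*3 + 1) = 1/(21 + 1) = 1/22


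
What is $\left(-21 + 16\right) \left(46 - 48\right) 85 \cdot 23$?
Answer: $19550$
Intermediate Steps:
$\left(-21 + 16\right) \left(46 - 48\right) 85 \cdot 23 = \left(-5\right) \left(-2\right) 85 \cdot 23 = 10 \cdot 85 \cdot 23 = 850 \cdot 23 = 19550$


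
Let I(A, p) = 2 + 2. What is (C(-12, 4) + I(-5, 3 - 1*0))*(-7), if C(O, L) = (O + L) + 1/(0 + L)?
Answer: 105/4 ≈ 26.250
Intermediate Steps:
C(O, L) = L + O + 1/L (C(O, L) = (L + O) + 1/L = L + O + 1/L)
I(A, p) = 4
(C(-12, 4) + I(-5, 3 - 1*0))*(-7) = ((4 - 12 + 1/4) + 4)*(-7) = ((4 - 12 + ¼) + 4)*(-7) = (-31/4 + 4)*(-7) = -15/4*(-7) = 105/4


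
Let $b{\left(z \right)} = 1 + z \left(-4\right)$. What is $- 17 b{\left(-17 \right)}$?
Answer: $-1173$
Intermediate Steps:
$b{\left(z \right)} = 1 - 4 z$
$- 17 b{\left(-17 \right)} = - 17 \left(1 - -68\right) = - 17 \left(1 + 68\right) = \left(-17\right) 69 = -1173$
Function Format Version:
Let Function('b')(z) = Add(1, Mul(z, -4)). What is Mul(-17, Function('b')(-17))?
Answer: -1173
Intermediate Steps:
Function('b')(z) = Add(1, Mul(-4, z))
Mul(-17, Function('b')(-17)) = Mul(-17, Add(1, Mul(-4, -17))) = Mul(-17, Add(1, 68)) = Mul(-17, 69) = -1173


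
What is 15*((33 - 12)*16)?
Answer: 5040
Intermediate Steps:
15*((33 - 12)*16) = 15*(21*16) = 15*336 = 5040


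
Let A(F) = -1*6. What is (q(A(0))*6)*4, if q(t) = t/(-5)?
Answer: 144/5 ≈ 28.800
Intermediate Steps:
A(F) = -6
q(t) = -t/5 (q(t) = t*(-⅕) = -t/5)
(q(A(0))*6)*4 = (-⅕*(-6)*6)*4 = ((6/5)*6)*4 = (36/5)*4 = 144/5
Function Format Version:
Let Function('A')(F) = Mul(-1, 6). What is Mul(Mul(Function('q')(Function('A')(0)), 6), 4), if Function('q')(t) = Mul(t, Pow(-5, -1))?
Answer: Rational(144, 5) ≈ 28.800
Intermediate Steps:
Function('A')(F) = -6
Function('q')(t) = Mul(Rational(-1, 5), t) (Function('q')(t) = Mul(t, Rational(-1, 5)) = Mul(Rational(-1, 5), t))
Mul(Mul(Function('q')(Function('A')(0)), 6), 4) = Mul(Mul(Mul(Rational(-1, 5), -6), 6), 4) = Mul(Mul(Rational(6, 5), 6), 4) = Mul(Rational(36, 5), 4) = Rational(144, 5)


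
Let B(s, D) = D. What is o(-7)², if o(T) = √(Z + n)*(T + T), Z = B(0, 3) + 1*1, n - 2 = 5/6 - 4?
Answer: 1666/3 ≈ 555.33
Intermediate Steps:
n = -7/6 (n = 2 + (5/6 - 4) = 2 + (5*(⅙) - 4) = 2 + (⅚ - 4) = 2 - 19/6 = -7/6 ≈ -1.1667)
Z = 4 (Z = 3 + 1*1 = 3 + 1 = 4)
o(T) = T*√102/3 (o(T) = √(4 - 7/6)*(T + T) = √(17/6)*(2*T) = (√102/6)*(2*T) = T*√102/3)
o(-7)² = ((⅓)*(-7)*√102)² = (-7*√102/3)² = 1666/3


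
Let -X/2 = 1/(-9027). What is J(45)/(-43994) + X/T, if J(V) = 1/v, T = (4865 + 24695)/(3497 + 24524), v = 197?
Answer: 121359744059/578159355375540 ≈ 0.00020991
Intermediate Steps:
X = 2/9027 (X = -2/(-9027) = -2*(-1/9027) = 2/9027 ≈ 0.00022156)
T = 29560/28021 ≈ 1.0549
J(V) = 1/197
J(45)/(-43994) + X/T = (1/197)/(-43994) + 2/(9027*(29560/28021)) = (1/197)*(-1/43994) + (2/9027)*(28021/29560) = -1/8666818 + 28021/133419060 = 121359744059/578159355375540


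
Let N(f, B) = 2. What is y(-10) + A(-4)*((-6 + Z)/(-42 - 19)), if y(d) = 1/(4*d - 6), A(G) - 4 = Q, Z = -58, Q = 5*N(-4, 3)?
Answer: 41155/2806 ≈ 14.667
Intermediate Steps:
Q = 10 (Q = 5*2 = 10)
A(G) = 14 (A(G) = 4 + 10 = 14)
y(d) = 1/(-6 + 4*d)
y(-10) + A(-4)*((-6 + Z)/(-42 - 19)) = 1/(2*(-3 + 2*(-10))) + 14*((-6 - 58)/(-42 - 19)) = 1/(2*(-3 - 20)) + 14*(-64/(-61)) = (1/2)/(-23) + 14*(-64*(-1/61)) = (1/2)*(-1/23) + 14*(64/61) = -1/46 + 896/61 = 41155/2806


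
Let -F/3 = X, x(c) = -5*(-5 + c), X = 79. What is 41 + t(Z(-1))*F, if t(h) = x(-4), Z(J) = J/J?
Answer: -10624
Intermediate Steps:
Z(J) = 1
x(c) = 25 - 5*c
t(h) = 45 (t(h) = 25 - 5*(-4) = 25 + 20 = 45)
F = -237 (F = -3*79 = -237)
41 + t(Z(-1))*F = 41 + 45*(-237) = 41 - 10665 = -10624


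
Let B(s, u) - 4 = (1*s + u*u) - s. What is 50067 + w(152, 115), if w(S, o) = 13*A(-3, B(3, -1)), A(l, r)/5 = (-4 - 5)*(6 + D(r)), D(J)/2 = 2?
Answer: 44217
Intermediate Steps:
B(s, u) = 4 + u² (B(s, u) = 4 + ((1*s + u*u) - s) = 4 + ((s + u²) - s) = 4 + u²)
D(J) = 4 (D(J) = 2*2 = 4)
A(l, r) = -450 (A(l, r) = 5*((-4 - 5)*(6 + 4)) = 5*(-9*10) = 5*(-90) = -450)
w(S, o) = -5850 (w(S, o) = 13*(-450) = -5850)
50067 + w(152, 115) = 50067 - 5850 = 44217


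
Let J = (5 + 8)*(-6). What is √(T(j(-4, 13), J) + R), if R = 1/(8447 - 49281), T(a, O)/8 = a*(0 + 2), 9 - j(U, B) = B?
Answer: I*√106714636418/40834 ≈ 8.0*I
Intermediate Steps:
j(U, B) = 9 - B
J = -78 (J = 13*(-6) = -78)
T(a, O) = 16*a (T(a, O) = 8*(a*(0 + 2)) = 8*(a*2) = 8*(2*a) = 16*a)
R = -1/40834 (R = 1/(-40834) = -1/40834 ≈ -2.4489e-5)
√(T(j(-4, 13), J) + R) = √(16*(9 - 1*13) - 1/40834) = √(16*(9 - 13) - 1/40834) = √(16*(-4) - 1/40834) = √(-64 - 1/40834) = √(-2613377/40834) = I*√106714636418/40834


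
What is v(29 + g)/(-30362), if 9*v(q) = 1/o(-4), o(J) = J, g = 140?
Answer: 1/1093032 ≈ 9.1489e-7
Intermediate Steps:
v(q) = -1/36 (v(q) = (⅑)/(-4) = (⅑)*(-¼) = -1/36)
v(29 + g)/(-30362) = -1/36/(-30362) = -1/36*(-1/30362) = 1/1093032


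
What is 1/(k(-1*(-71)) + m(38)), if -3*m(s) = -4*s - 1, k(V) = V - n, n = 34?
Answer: 1/88 ≈ 0.011364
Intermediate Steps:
k(V) = -34 + V (k(V) = V - 1*34 = V - 34 = -34 + V)
m(s) = 1/3 + 4*s/3 (m(s) = -(-4*s - 1)/3 = -(-1 - 4*s)/3 = 1/3 + 4*s/3)
1/(k(-1*(-71)) + m(38)) = 1/((-34 - 1*(-71)) + (1/3 + (4/3)*38)) = 1/((-34 + 71) + (1/3 + 152/3)) = 1/(37 + 51) = 1/88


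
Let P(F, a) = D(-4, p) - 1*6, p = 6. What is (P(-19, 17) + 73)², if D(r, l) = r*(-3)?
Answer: 6241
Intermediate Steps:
D(r, l) = -3*r
P(F, a) = 6 (P(F, a) = -3*(-4) - 1*6 = 12 - 6 = 6)
(P(-19, 17) + 73)² = (6 + 73)² = 79² = 6241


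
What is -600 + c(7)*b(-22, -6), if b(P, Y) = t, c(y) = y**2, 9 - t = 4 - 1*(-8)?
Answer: -747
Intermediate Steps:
t = -3 (t = 9 - (4 - 1*(-8)) = 9 - (4 + 8) = 9 - 1*12 = 9 - 12 = -3)
b(P, Y) = -3
-600 + c(7)*b(-22, -6) = -600 + 7**2*(-3) = -600 + 49*(-3) = -600 - 147 = -747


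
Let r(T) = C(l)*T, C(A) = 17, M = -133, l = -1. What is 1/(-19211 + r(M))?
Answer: -1/21472 ≈ -4.6572e-5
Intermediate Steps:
r(T) = 17*T
1/(-19211 + r(M)) = 1/(-19211 + 17*(-133)) = 1/(-19211 - 2261) = 1/(-21472) = -1/21472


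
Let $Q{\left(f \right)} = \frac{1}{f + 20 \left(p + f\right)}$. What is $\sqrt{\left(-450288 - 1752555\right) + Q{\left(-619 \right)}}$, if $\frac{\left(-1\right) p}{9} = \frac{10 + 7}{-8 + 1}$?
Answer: $\frac{i \sqrt{17032850156521758}}{87933} \approx 1484.2 i$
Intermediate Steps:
$p = \frac{153}{7}$ ($p = - 9 \frac{10 + 7}{-8 + 1} = - 9 \frac{17}{-7} = - 9 \cdot 17 \left(- \frac{1}{7}\right) = \left(-9\right) \left(- \frac{17}{7}\right) = \frac{153}{7} \approx 21.857$)
$Q{\left(f \right)} = \frac{1}{\frac{3060}{7} + 21 f}$ ($Q{\left(f \right)} = \frac{1}{f + 20 \left(\frac{153}{7} + f\right)} = \frac{1}{f + \left(\frac{3060}{7} + 20 f\right)} = \frac{1}{\frac{3060}{7} + 21 f}$)
$\sqrt{\left(-450288 - 1752555\right) + Q{\left(-619 \right)}} = \sqrt{\left(-450288 - 1752555\right) + \frac{7}{3 \left(1020 + 49 \left(-619\right)\right)}} = \sqrt{\left(-450288 - 1752555\right) + \frac{7}{3 \left(1020 - 30331\right)}} = \sqrt{-2202843 + \frac{7}{3 \left(-29311\right)}} = \sqrt{-2202843 + \frac{7}{3} \left(- \frac{1}{29311}\right)} = \sqrt{-2202843 - \frac{7}{87933}} = \sqrt{- \frac{193702593526}{87933}} = \frac{i \sqrt{17032850156521758}}{87933}$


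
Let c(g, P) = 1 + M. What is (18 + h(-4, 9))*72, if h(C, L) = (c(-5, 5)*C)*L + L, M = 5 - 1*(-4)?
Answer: -23976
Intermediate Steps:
M = 9 (M = 5 + 4 = 9)
c(g, P) = 10 (c(g, P) = 1 + 9 = 10)
h(C, L) = L + 10*C*L (h(C, L) = (10*C)*L + L = 10*C*L + L = L + 10*C*L)
(18 + h(-4, 9))*72 = (18 + 9*(1 + 10*(-4)))*72 = (18 + 9*(1 - 40))*72 = (18 + 9*(-39))*72 = (18 - 351)*72 = -333*72 = -23976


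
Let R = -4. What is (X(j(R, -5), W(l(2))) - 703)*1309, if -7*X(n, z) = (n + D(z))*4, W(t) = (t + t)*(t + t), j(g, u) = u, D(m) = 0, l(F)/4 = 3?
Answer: -916487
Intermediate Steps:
l(F) = 12 (l(F) = 4*3 = 12)
W(t) = 4*t² (W(t) = (2*t)*(2*t) = 4*t²)
X(n, z) = -4*n/7 (X(n, z) = -(n + 0)*4/7 = -n*4/7 = -4*n/7)
(X(j(R, -5), W(l(2))) - 703)*1309 = (-4/7*(-5) - 703)*1309 = (20/7 - 703)*1309 = -4901/7*1309 = -916487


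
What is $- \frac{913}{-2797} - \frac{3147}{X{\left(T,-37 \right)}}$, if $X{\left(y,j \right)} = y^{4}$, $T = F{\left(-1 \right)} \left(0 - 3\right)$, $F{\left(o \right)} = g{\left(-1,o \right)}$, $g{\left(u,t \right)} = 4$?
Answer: $\frac{3376603}{19332864} \approx 0.17466$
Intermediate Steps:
$F{\left(o \right)} = 4$
$T = -12$ ($T = 4 \left(0 - 3\right) = 4 \left(-3\right) = -12$)
$- \frac{913}{-2797} - \frac{3147}{X{\left(T,-37 \right)}} = - \frac{913}{-2797} - \frac{3147}{\left(-12\right)^{4}} = \left(-913\right) \left(- \frac{1}{2797}\right) - \frac{3147}{20736} = \frac{913}{2797} - \frac{1049}{6912} = \frac{3376603}{19332864}$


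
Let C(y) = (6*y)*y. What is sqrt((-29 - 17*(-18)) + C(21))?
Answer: sqrt(2923) ≈ 54.065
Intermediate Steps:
C(y) = 6*y**2
sqrt((-29 - 17*(-18)) + C(21)) = sqrt((-29 - 17*(-18)) + 6*21**2) = sqrt((-29 + 306) + 6*441) = sqrt(277 + 2646) = sqrt(2923)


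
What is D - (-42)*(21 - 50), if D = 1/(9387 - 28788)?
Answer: -23630419/19401 ≈ -1218.0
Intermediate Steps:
D = -1/19401 (D = 1/(-19401) = -1/19401 ≈ -5.1544e-5)
D - (-42)*(21 - 50) = -1/19401 - (-42)*(21 - 50) = -1/19401 - (-42)*(-29) = -1/19401 - 1*1218 = -1/19401 - 1218 = -23630419/19401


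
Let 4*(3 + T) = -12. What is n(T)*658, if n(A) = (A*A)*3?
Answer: 71064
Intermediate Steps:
T = -6 (T = -3 + (¼)*(-12) = -3 - 3 = -6)
n(A) = 3*A² (n(A) = A²*3 = 3*A²)
n(T)*658 = (3*(-6)²)*658 = (3*36)*658 = 108*658 = 71064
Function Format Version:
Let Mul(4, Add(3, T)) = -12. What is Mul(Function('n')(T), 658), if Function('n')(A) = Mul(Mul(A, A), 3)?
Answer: 71064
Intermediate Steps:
T = -6 (T = Add(-3, Mul(Rational(1, 4), -12)) = Add(-3, -3) = -6)
Function('n')(A) = Mul(3, Pow(A, 2)) (Function('n')(A) = Mul(Pow(A, 2), 3) = Mul(3, Pow(A, 2)))
Mul(Function('n')(T), 658) = Mul(Mul(3, Pow(-6, 2)), 658) = Mul(Mul(3, 36), 658) = Mul(108, 658) = 71064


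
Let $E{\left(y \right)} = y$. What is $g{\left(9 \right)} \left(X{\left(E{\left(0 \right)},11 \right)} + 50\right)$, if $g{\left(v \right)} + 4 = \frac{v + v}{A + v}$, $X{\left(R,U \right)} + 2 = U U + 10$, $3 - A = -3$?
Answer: $- \frac{2506}{5} \approx -501.2$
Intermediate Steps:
$A = 6$ ($A = 3 - -3 = 3 + 3 = 6$)
$X{\left(R,U \right)} = 8 + U^{2}$ ($X{\left(R,U \right)} = -2 + \left(U U + 10\right) = -2 + \left(U^{2} + 10\right) = -2 + \left(10 + U^{2}\right) = 8 + U^{2}$)
$g{\left(v \right)} = -4 + \frac{2 v}{6 + v}$ ($g{\left(v \right)} = -4 + \frac{v + v}{6 + v} = -4 + \frac{2 v}{6 + v}$)
$g{\left(9 \right)} \left(X{\left(E{\left(0 \right)},11 \right)} + 50\right) = \frac{2 \left(-12 - 9\right)}{6 + 9} \left(\left(8 + 11^{2}\right) + 50\right) = \frac{2 \left(-12 - 9\right)}{15} \left(\left(8 + 121\right) + 50\right) = 2 \cdot \frac{1}{15} \left(-21\right) \left(129 + 50\right) = \left(- \frac{14}{5}\right) 179 = - \frac{2506}{5}$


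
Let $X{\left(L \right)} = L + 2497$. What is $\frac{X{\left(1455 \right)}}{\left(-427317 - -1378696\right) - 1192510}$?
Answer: $- \frac{3952}{241131} \approx -0.016389$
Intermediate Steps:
$X{\left(L \right)} = 2497 + L$
$\frac{X{\left(1455 \right)}}{\left(-427317 - -1378696\right) - 1192510} = \frac{2497 + 1455}{\left(-427317 - -1378696\right) - 1192510} = \frac{3952}{\left(-427317 + 1378696\right) - 1192510} = \frac{3952}{951379 - 1192510} = \frac{3952}{-241131} = 3952 \left(- \frac{1}{241131}\right) = - \frac{3952}{241131}$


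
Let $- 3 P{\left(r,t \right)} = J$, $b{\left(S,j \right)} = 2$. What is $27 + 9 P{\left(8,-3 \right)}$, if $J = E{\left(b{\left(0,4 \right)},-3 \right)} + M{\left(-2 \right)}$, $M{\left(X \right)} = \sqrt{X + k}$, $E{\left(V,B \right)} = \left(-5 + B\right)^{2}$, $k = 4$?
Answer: $-165 - 3 \sqrt{2} \approx -169.24$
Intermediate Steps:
$M{\left(X \right)} = \sqrt{4 + X}$ ($M{\left(X \right)} = \sqrt{X + 4} = \sqrt{4 + X}$)
$J = 64 + \sqrt{2}$ ($J = \left(-5 - 3\right)^{2} + \sqrt{4 - 2} = \left(-8\right)^{2} + \sqrt{2} = 64 + \sqrt{2} \approx 65.414$)
$P{\left(r,t \right)} = - \frac{64}{3} - \frac{\sqrt{2}}{3}$ ($P{\left(r,t \right)} = - \frac{64 + \sqrt{2}}{3} = - \frac{64}{3} - \frac{\sqrt{2}}{3}$)
$27 + 9 P{\left(8,-3 \right)} = 27 + 9 \left(- \frac{64}{3} - \frac{\sqrt{2}}{3}\right) = 27 - \left(192 + 3 \sqrt{2}\right) = -165 - 3 \sqrt{2}$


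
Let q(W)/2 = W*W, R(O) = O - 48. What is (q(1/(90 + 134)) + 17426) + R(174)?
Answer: 440344577/25088 ≈ 17552.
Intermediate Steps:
R(O) = -48 + O
q(W) = 2*W² (q(W) = 2*(W*W) = 2*W²)
(q(1/(90 + 134)) + 17426) + R(174) = (2*(1/(90 + 134))² + 17426) + (-48 + 174) = (2*(1/224)² + 17426) + 126 = (2*(1/50176) + 17426) + 126 = (1/25088 + 17426) + 126 = 437183489/25088 + 126 = 440344577/25088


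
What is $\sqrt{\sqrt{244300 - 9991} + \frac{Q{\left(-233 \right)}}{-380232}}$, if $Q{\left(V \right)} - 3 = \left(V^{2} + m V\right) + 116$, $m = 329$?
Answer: $\frac{\sqrt{234993938 + 4016010384 \sqrt{234309}}}{63372} \approx 22.003$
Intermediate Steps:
$Q{\left(V \right)} = 119 + V^{2} + 329 V$ ($Q{\left(V \right)} = 3 + \left(\left(V^{2} + 329 V\right) + 116\right) = 3 + \left(116 + V^{2} + 329 V\right) = 119 + V^{2} + 329 V$)
$\sqrt{\sqrt{244300 - 9991} + \frac{Q{\left(-233 \right)}}{-380232}} = \sqrt{\sqrt{244300 - 9991} + \frac{119 + \left(-233\right)^{2} + 329 \left(-233\right)}{-380232}} = \sqrt{\sqrt{234309} + \left(119 + 54289 - 76657\right) \left(- \frac{1}{380232}\right)} = \sqrt{\sqrt{234309} - - \frac{22249}{380232}} = \sqrt{\sqrt{234309} + \frac{22249}{380232}} = \sqrt{\frac{22249}{380232} + \sqrt{234309}}$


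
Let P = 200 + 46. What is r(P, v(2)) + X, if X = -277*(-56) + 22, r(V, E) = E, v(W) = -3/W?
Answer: 31065/2 ≈ 15533.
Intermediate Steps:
P = 246
X = 15534 (X = 15512 + 22 = 15534)
r(P, v(2)) + X = -3/2 + 15534 = 31065/2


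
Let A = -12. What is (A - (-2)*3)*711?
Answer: -4266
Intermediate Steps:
(A - (-2)*3)*711 = (-12 - (-2)*3)*711 = (-12 - 1*(-6))*711 = (-12 + 6)*711 = -6*711 = -4266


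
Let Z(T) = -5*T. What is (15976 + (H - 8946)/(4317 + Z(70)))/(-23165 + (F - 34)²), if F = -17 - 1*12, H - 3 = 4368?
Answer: -63372217/76150532 ≈ -0.83220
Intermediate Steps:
H = 4371 (H = 3 + 4368 = 4371)
F = -29 (F = -17 - 12 = -29)
(15976 + (H - 8946)/(4317 + Z(70)))/(-23165 + (F - 34)²) = (15976 + (4371 - 8946)/(4317 - 5*70))/(-23165 + (-29 - 34)²) = (15976 - 4575/(4317 - 350))/(-23165 + (-63)²) = (15976 - 4575/3967)/(-23165 + 3969) = (15976 - 4575*1/3967)/(-19196) = (15976 - 4575/3967)*(-1/19196) = (63372217/3967)*(-1/19196) = -63372217/76150532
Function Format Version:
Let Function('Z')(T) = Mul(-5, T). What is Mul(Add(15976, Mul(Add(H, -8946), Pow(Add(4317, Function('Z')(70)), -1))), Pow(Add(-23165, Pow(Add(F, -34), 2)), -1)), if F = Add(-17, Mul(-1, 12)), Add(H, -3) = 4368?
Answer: Rational(-63372217, 76150532) ≈ -0.83220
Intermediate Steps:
H = 4371 (H = Add(3, 4368) = 4371)
F = -29 (F = Add(-17, -12) = -29)
Mul(Add(15976, Mul(Add(H, -8946), Pow(Add(4317, Function('Z')(70)), -1))), Pow(Add(-23165, Pow(Add(F, -34), 2)), -1)) = Mul(Add(15976, Mul(Add(4371, -8946), Pow(Add(4317, Mul(-5, 70)), -1))), Pow(Add(-23165, Pow(Add(-29, -34), 2)), -1)) = Mul(Add(15976, Mul(-4575, Pow(Add(4317, -350), -1))), Pow(Add(-23165, Pow(-63, 2)), -1)) = Mul(Add(15976, Mul(-4575, Pow(3967, -1))), Pow(Add(-23165, 3969), -1)) = Mul(Add(15976, Mul(-4575, Rational(1, 3967))), Pow(-19196, -1)) = Mul(Add(15976, Rational(-4575, 3967)), Rational(-1, 19196)) = Mul(Rational(63372217, 3967), Rational(-1, 19196)) = Rational(-63372217, 76150532)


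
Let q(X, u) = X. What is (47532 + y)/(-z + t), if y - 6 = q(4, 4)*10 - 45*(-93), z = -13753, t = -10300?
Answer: 51763/3453 ≈ 14.991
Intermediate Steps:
y = 4231 (y = 6 + (4*10 - 45*(-93)) = 6 + (40 + 4185) = 6 + 4225 = 4231)
(47532 + y)/(-z + t) = (47532 + 4231)/(-1*(-13753) - 10300) = 51763/(13753 - 10300) = 51763/3453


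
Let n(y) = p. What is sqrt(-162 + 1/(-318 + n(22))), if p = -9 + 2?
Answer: I*sqrt(684463)/65 ≈ 12.728*I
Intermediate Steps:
p = -7
n(y) = -7
sqrt(-162 + 1/(-318 + n(22))) = sqrt(-162 + 1/(-318 - 7)) = sqrt(-162 + 1/(-325)) = sqrt(-162 - 1/325) = sqrt(-52651/325) = I*sqrt(684463)/65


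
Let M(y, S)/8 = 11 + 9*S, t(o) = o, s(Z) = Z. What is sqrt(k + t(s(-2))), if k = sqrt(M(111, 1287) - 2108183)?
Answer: sqrt(-2 + I*sqrt(2015431)) ≈ 26.624 + 26.661*I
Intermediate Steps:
M(y, S) = 88 + 72*S (M(y, S) = 8*(11 + 9*S) = 88 + 72*S)
k = I*sqrt(2015431) (k = sqrt((88 + 72*1287) - 2108183) = sqrt((88 + 92664) - 2108183) = sqrt(92752 - 2108183) = sqrt(-2015431) = I*sqrt(2015431) ≈ 1419.7*I)
sqrt(k + t(s(-2))) = sqrt(I*sqrt(2015431) - 2) = sqrt(-2 + I*sqrt(2015431))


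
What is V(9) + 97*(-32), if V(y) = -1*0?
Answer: -3104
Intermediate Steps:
V(y) = 0
V(9) + 97*(-32) = 0 + 97*(-32) = 0 - 3104 = -3104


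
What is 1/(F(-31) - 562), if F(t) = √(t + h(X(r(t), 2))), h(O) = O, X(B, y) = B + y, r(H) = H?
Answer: -281/157952 - I*√15/157952 ≈ -0.001779 - 2.452e-5*I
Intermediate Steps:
F(t) = √(2 + 2*t) (F(t) = √(t + (t + 2)) = √(t + (2 + t)) = √(2 + 2*t))
1/(F(-31) - 562) = 1/(√(2 + 2*(-31)) - 562) = 1/(√(2 - 62) - 562) = 1/(√(-60) - 562) = 1/(2*I*√15 - 562) = 1/(-562 + 2*I*√15)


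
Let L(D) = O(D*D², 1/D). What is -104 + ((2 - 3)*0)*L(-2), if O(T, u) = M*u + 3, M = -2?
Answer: -104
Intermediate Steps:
O(T, u) = 3 - 2*u (O(T, u) = -2*u + 3 = 3 - 2*u)
L(D) = 3 - 2/D
-104 + ((2 - 3)*0)*L(-2) = -104 + ((2 - 3)*0)*(3 - 2/(-2)) = -104 + (-1*0)*(3 - 2*(-½)) = -104 + 0*(3 + 1) = -104 + 0*4 = -104 + 0 = -104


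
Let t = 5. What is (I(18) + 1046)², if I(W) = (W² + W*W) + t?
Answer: 2886601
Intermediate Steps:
I(W) = 5 + 2*W² (I(W) = (W² + W*W) + 5 = (W² + W²) + 5 = 2*W² + 5 = 5 + 2*W²)
(I(18) + 1046)² = ((5 + 2*18²) + 1046)² = ((5 + 2*324) + 1046)² = ((5 + 648) + 1046)² = (653 + 1046)² = 1699² = 2886601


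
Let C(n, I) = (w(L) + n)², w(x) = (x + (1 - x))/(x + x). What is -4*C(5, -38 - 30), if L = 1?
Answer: -121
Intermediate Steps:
w(x) = 1/(2*x)
C(n, I) = (½ + n)² (C(n, I) = ((½)/1 + n)² = ((½)*1 + n)² = (½ + n)²)
-4*C(5, -38 - 30) = -(1 + 2*5)² = -(1 + 10)² = -11² = -121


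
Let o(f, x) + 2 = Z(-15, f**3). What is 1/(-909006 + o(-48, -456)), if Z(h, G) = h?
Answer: -1/909023 ≈ -1.1001e-6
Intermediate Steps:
o(f, x) = -17 (o(f, x) = -2 - 15 = -17)
1/(-909006 + o(-48, -456)) = 1/(-909006 - 17) = 1/(-909023) = -1/909023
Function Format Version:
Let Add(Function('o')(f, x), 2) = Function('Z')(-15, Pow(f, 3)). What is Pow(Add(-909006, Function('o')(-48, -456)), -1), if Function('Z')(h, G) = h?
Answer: Rational(-1, 909023) ≈ -1.1001e-6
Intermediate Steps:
Function('o')(f, x) = -17 (Function('o')(f, x) = Add(-2, -15) = -17)
Pow(Add(-909006, Function('o')(-48, -456)), -1) = Pow(Add(-909006, -17), -1) = Pow(-909023, -1) = Rational(-1, 909023)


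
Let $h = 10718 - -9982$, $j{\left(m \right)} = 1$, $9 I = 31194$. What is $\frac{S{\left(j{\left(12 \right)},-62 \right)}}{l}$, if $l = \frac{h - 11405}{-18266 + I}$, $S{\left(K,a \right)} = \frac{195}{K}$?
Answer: $- \frac{44400}{143} \approx -310.49$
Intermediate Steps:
$I = 3466$ ($I = \frac{1}{9} \cdot 31194 = 3466$)
$h = 20700$ ($h = 10718 + 9982 = 20700$)
$l = - \frac{1859}{2960}$ ($l = \frac{20700 - 11405}{-18266 + 3466} = \frac{9295}{-14800} = 9295 \left(- \frac{1}{14800}\right) = - \frac{1859}{2960} \approx -0.62804$)
$\frac{S{\left(j{\left(12 \right)},-62 \right)}}{l} = \frac{195 \cdot 1^{-1}}{- \frac{1859}{2960}} = 195 \cdot 1 \left(- \frac{2960}{1859}\right) = 195 \left(- \frac{2960}{1859}\right) = - \frac{44400}{143}$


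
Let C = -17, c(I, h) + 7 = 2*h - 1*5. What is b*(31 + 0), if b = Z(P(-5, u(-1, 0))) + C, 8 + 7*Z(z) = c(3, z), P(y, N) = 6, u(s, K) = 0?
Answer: -3937/7 ≈ -562.43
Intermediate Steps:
c(I, h) = -12 + 2*h (c(I, h) = -7 + (2*h - 1*5) = -7 + (2*h - 5) = -7 + (-5 + 2*h) = -12 + 2*h)
Z(z) = -20/7 + 2*z/7 (Z(z) = -8/7 + (-12 + 2*z)/7 = -8/7 + (-12/7 + 2*z/7) = -20/7 + 2*z/7)
b = -127/7 (b = (-20/7 + (2/7)*6) - 17 = (-20/7 + 12/7) - 17 = -8/7 - 17 = -127/7 ≈ -18.143)
b*(31 + 0) = -127*(31 + 0)/7 = -127/7*31 = -3937/7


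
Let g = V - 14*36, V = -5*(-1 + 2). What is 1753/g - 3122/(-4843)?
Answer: -6900681/2465087 ≈ -2.7994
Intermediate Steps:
V = -5 (V = -5*1 = -5)
g = -509 (g = -5 - 14*36 = -5 - 504 = -509)
1753/g - 3122/(-4843) = 1753/(-509) - 3122/(-4843) = 1753*(-1/509) - 3122*(-1/4843) = -1753/509 + 3122/4843 = -6900681/2465087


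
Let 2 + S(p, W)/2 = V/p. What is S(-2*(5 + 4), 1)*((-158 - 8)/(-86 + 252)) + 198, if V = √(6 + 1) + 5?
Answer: 1823/9 + √7/9 ≈ 202.85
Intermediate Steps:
V = 5 + √7 (V = √7 + 5 = 5 + √7 ≈ 7.6458)
S(p, W) = -4 + 2*(5 + √7)/p (S(p, W) = -4 + 2*((5 + √7)/p) = -4 + 2*(5 + √7)/p)
S(-2*(5 + 4), 1)*((-158 - 8)/(-86 + 252)) + 198 = (2*(5 + √7 - (-4)*(5 + 4))/((-2*(5 + 4))))*((-158 - 8)/(-86 + 252)) + 198 = (2*(5 + √7 - (-4)*9)/((-2*9)))*(-166/166) + 198 = (2*(5 + √7 - 2*(-18))/(-18))*(-166*1/166) + 198 = (2*(-1/18)*(5 + √7 + 36))*(-1) + 198 = (2*(-1/18)*(41 + √7))*(-1) + 198 = (-41/9 - √7/9)*(-1) + 198 = (41/9 + √7/9) + 198 = 1823/9 + √7/9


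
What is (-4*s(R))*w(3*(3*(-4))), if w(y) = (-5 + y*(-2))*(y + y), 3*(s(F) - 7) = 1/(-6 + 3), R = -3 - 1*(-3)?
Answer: 132928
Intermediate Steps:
R = 0 (R = -3 + 3 = 0)
s(F) = 62/9 (s(F) = 7 + 1/(3*(-6 + 3)) = 7 + (⅓)/(-3) = 7 + (⅓)*(-⅓) = 7 - ⅑ = 62/9)
w(y) = 2*y*(-5 - 2*y) (w(y) = (-5 - 2*y)*(2*y) = 2*y*(-5 - 2*y))
(-4*s(R))*w(3*(3*(-4))) = (-4*62/9)*(-2*3*(3*(-4))*(5 + 2*(3*(3*(-4))))) = -(-496)*3*(-12)*(5 + 2*(3*(-12)))/9 = -(-496)*(-36)*(5 + 2*(-36))/9 = -(-496)*(-36)*(5 - 72)/9 = -(-496)*(-36)*(-67)/9 = -248/9*(-4824) = 132928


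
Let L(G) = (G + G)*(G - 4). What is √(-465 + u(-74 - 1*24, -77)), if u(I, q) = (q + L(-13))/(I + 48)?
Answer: I*√47230/10 ≈ 21.732*I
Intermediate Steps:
L(G) = 2*G*(-4 + G) (L(G) = (2*G)*(-4 + G) = 2*G*(-4 + G))
u(I, q) = (442 + q)/(48 + I) (u(I, q) = (q + 2*(-13)*(-4 - 13))/(I + 48) = (q + 2*(-13)*(-17))/(48 + I) = (q + 442)/(48 + I) = (442 + q)/(48 + I))
√(-465 + u(-74 - 1*24, -77)) = √(-465 + (442 - 77)/(48 + (-74 - 1*24))) = √(-465 + 365/(48 + (-74 - 24))) = √(-465 + 365/(48 - 98)) = √(-465 + 365/(-50)) = √(-465 - 1/50*365) = √(-465 - 73/10) = √(-4723/10) = I*√47230/10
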